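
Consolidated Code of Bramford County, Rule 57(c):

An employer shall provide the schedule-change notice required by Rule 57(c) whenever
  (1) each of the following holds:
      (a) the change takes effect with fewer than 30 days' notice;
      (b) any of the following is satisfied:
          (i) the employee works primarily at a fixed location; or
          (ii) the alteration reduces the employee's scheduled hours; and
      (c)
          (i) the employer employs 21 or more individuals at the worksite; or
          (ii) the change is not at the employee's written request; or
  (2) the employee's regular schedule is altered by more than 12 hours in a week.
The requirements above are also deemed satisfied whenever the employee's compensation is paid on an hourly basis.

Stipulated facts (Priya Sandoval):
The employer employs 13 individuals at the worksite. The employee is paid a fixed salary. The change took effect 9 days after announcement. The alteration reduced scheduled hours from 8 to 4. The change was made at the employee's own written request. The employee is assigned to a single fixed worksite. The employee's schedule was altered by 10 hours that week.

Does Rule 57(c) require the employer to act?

No — not required.

(a) < 30 days' notice — met.
(i) fixed location — holds.
(ii) hours reduced — met.
So (b) is satisfied (T OR T).
(i) ≥ 21 at site — not met.
(ii) not employee-requested — fails.
(c) = F OR F = false.
(1): T AND T AND F → false.
(2) schedule shift > 12h — not satisfied.
Overall: F OR F → false.
Exception (hourly-paid) — not satisfied.
Result: main false OR exception false → false.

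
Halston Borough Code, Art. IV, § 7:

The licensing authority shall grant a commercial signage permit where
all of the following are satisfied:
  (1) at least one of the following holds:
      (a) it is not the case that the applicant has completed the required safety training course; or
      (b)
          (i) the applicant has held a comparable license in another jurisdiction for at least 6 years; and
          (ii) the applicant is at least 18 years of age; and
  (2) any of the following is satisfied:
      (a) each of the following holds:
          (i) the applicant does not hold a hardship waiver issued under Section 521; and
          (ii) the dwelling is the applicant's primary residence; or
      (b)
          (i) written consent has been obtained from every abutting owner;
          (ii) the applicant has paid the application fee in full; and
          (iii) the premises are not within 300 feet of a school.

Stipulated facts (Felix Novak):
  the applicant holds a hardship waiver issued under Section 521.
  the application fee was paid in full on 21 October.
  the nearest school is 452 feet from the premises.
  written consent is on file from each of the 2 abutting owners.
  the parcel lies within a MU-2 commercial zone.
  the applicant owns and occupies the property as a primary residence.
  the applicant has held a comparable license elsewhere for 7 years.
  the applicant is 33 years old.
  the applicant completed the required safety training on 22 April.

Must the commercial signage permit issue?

(a) not (safety training) — not satisfied.
(i) prior license ≥ 6 yr — holds.
(ii) age ≥ 18 — satisfied.
(b) = T AND T = true.
So (1) is satisfied (F OR T).
(i) not (hardship waiver) — fails.
(ii) primary residence — met.
(a): F AND T → false.
(i) all abutters consent — met.
(ii) fee paid — holds.
(iii) ≥300 ft from school — met.
(b) = T AND T AND T = true.
(2) = F OR T = true.
So Overall is satisfied (T AND T).

Yes — granted.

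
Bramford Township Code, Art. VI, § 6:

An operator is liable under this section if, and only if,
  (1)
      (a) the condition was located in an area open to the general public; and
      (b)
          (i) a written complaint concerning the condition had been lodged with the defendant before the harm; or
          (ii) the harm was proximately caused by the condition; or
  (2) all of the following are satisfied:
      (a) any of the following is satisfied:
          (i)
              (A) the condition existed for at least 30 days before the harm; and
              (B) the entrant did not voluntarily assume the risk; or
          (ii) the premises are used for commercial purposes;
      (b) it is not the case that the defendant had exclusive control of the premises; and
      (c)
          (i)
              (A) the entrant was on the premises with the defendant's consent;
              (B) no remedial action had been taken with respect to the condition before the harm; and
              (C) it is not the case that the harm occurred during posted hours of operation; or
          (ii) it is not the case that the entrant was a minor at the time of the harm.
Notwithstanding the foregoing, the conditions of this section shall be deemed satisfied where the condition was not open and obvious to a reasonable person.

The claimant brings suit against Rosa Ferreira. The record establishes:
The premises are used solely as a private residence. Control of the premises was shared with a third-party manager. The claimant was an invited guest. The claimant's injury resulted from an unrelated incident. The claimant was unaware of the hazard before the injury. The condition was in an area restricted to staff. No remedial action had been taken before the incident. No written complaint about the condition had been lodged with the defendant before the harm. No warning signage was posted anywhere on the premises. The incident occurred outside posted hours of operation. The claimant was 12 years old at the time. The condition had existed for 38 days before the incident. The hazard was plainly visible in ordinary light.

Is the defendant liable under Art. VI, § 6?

Yes — liable.

(a) public area — not met.
(i) complaint lodged — fails.
(ii) proximate cause — not met.
So (b) is not satisfied (F OR F).
(1): F AND F → false.
(A) condition ≥30 days old — met.
(B) no assumed risk — satisfied.
So (i) is satisfied (T AND T).
(ii) commercial use — not satisfied.
(a) = T OR F = true.
(b) not (exclusive control) — holds.
(A) consent to enter — met.
(B) no remedial action — met.
(C) not (during posted hours) — holds.
So (i) is satisfied (T AND T AND T).
(ii) not (entrant a minor) — not met.
(c): T OR F → true.
(2): T AND T AND T → true.
Overall = F OR T = true.
Exception (not open/obvious) — not satisfied.
Result: main true OR exception false → true.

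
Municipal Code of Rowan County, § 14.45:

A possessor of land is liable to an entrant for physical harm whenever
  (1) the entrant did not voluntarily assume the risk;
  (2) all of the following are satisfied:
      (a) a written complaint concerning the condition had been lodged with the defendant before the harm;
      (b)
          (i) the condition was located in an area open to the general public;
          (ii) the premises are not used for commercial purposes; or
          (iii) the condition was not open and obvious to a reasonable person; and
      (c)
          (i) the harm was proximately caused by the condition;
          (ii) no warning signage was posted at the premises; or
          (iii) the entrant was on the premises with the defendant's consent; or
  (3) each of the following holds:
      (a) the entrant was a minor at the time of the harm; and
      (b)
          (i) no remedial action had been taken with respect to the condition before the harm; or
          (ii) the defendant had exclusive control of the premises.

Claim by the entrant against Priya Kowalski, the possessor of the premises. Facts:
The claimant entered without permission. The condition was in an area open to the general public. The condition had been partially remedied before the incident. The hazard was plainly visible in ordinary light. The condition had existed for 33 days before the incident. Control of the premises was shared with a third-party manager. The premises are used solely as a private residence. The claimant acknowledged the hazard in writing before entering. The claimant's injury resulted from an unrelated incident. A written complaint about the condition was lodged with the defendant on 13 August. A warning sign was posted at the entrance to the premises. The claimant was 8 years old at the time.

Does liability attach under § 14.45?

No — not liable.

(1) no assumed risk — fails.
(a) complaint lodged — satisfied.
(i) public area — met.
(ii) not (commercial use) — satisfied.
(iii) not open/obvious — not met.
(b): T OR T OR F → true.
(i) proximate cause — not met.
(ii) no signage posted — fails.
(iii) consent to enter — not met.
So (c) is not satisfied (F OR F OR F).
(2): T AND T AND F → false.
(a) entrant a minor — holds.
(i) no remedial action — not satisfied.
(ii) exclusive control — not satisfied.
So (b) is not satisfied (F OR F).
(3): T AND F → false.
So Overall is not satisfied (F OR F OR F).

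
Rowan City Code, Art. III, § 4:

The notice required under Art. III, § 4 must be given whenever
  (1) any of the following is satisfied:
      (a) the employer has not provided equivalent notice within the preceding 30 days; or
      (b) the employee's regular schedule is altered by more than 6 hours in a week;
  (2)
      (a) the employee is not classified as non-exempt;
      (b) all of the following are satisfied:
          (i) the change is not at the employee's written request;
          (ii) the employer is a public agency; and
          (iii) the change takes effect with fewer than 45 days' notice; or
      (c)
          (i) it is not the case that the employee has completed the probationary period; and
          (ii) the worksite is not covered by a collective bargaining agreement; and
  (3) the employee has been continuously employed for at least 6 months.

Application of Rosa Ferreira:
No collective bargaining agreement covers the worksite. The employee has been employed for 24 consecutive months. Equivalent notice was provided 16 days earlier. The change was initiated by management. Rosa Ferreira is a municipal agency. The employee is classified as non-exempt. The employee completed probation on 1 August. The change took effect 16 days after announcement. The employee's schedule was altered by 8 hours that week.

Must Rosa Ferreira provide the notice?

Yes — required.

(a) no recent notice — not met.
(b) schedule shift > 6h — holds.
(1) = F OR T = true.
(a) not (non-exempt) — not met.
(i) not employee-requested — holds.
(ii) public agency — satisfied.
(iii) < 45 days' notice — satisfied.
(b): T AND T AND T → true.
(i) not (past probation) — not satisfied.
(ii) no CBA — met.
So (c) is not satisfied (F AND T).
(2) = F OR T OR F = true.
(3) tenure ≥ 6 mo. — satisfied.
So Overall is satisfied (T AND T AND T).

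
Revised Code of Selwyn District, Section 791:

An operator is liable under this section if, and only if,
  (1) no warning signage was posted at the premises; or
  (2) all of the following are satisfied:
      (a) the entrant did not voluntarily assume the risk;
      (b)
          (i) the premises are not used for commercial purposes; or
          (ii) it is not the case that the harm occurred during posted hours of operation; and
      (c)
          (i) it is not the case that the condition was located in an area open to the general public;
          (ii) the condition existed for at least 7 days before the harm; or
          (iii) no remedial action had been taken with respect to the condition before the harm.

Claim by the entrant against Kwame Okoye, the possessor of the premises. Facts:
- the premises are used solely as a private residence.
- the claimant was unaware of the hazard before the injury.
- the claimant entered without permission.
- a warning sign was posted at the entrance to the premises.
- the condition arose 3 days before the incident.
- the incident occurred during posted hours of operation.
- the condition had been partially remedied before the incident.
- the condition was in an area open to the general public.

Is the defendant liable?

(1) no signage posted — not met.
(a) no assumed risk — met.
(i) not (commercial use) — satisfied.
(ii) not (during posted hours) — not satisfied.
(b): T OR F → true.
(i) not (public area) — fails.
(ii) condition ≥7 days old — not met.
(iii) no remedial action — not satisfied.
(c) = F OR F OR F = false.
(2): T AND T AND F → false.
Overall = F OR F = false.

No — not liable.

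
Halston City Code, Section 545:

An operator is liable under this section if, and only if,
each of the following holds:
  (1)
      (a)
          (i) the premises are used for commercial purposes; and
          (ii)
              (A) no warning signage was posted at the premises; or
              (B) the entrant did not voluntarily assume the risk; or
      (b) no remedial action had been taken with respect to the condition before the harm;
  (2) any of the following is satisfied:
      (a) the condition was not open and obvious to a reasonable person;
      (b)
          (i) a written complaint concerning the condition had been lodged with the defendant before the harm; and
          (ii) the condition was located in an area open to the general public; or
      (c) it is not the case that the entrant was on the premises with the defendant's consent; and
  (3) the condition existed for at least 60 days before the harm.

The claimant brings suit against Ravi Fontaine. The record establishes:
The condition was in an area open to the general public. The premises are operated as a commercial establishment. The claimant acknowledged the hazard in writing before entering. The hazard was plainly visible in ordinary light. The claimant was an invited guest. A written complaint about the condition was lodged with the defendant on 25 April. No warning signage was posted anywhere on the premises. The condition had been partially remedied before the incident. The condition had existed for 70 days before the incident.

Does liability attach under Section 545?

(i) commercial use — met.
(A) no signage posted — met.
(B) no assumed risk — not satisfied.
So (ii) is satisfied (T OR F).
(a) = T AND T = true.
(b) no remedial action — not met.
(1): T OR F → true.
(a) not open/obvious — fails.
(i) complaint lodged — met.
(ii) public area — met.
So (b) is satisfied (T AND T).
(c) not (consent to enter) — not met.
(2): F OR T OR F → true.
(3) condition ≥60 days old — holds.
Overall: T AND T AND T → true.

Yes — liable.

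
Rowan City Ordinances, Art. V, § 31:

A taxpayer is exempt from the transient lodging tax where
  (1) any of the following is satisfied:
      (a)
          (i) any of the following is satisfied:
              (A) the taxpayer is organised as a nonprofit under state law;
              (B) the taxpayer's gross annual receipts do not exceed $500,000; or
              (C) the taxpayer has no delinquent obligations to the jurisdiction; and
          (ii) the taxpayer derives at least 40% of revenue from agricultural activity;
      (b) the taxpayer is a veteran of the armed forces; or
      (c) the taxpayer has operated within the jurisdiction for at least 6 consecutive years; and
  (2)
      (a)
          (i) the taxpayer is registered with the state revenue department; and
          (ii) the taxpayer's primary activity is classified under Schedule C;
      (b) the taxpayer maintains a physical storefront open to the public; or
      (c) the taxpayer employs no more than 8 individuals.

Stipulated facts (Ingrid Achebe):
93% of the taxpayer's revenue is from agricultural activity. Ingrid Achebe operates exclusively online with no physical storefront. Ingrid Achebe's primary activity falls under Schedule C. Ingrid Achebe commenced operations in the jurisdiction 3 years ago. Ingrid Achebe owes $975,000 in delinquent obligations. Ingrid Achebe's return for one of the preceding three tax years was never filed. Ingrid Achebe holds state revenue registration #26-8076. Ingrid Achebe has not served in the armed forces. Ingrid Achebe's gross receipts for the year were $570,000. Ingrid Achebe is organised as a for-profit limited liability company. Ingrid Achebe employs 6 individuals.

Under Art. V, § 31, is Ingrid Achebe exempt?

No — not exempt.

(A) nonprofit — fails.
(B) receipts ≤ $500,000 — not satisfied.
(C) no delinquency — not satisfied.
(i): F OR F OR F → false.
(ii) ≥40% agricultural — holds.
(a): F AND T → false.
(b) veteran — not met.
(c) ≥ 6 yrs in jurisdiction — fails.
(1) = F OR F OR F = false.
(i) state-registered — holds.
(ii) Schedule C activity — met.
(a) = T AND T = true.
(b) has storefront — not met.
(c) ≤ 8 employees — met.
So (2) is satisfied (T OR F OR T).
So Overall is not satisfied (F AND T).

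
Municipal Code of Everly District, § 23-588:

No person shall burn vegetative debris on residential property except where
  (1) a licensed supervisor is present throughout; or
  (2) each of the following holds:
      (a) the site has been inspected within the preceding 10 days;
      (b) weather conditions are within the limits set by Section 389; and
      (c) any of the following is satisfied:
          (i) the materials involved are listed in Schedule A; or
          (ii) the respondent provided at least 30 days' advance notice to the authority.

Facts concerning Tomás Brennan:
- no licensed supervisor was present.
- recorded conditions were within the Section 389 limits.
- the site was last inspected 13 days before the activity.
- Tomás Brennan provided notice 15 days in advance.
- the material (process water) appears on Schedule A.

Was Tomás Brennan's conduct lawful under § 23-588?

(1) supervisor present — not met.
(a) site inspected — fails.
(b) weather ok — satisfied.
(i) Schedule A material — holds.
(ii) ≥30 days' notice — fails.
(c): T OR F → true.
(2): F AND T AND T → false.
Overall: F OR F → false.

No — unlawful.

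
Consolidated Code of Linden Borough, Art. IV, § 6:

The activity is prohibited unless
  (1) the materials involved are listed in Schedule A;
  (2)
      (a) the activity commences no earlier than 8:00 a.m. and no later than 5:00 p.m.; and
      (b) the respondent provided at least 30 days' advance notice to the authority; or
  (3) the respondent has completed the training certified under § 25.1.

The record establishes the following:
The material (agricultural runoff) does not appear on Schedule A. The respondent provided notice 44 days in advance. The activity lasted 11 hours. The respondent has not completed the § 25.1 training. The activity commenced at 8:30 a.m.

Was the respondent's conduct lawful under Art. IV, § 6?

Yes — lawful.

(1) Schedule A material — fails.
(a) start within hours — met.
(b) ≥30 days' notice — holds.
So (2) is satisfied (T AND T).
(3) training certified — fails.
So Overall is satisfied (F OR T OR F).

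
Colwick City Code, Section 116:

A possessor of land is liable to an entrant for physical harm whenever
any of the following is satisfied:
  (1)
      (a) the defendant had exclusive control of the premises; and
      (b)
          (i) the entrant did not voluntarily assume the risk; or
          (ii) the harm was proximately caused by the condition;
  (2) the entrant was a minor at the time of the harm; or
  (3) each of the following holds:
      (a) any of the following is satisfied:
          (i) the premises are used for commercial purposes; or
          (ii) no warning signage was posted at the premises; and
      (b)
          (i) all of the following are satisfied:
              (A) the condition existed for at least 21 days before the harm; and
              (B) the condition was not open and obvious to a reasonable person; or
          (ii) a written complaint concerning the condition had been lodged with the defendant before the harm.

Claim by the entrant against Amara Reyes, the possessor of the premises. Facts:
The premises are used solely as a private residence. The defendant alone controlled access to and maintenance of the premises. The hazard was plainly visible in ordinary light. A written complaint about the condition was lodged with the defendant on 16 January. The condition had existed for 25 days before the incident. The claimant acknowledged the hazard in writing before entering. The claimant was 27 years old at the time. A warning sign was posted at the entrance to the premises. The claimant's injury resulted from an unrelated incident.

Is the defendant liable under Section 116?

No — not liable.

(a) exclusive control — met.
(i) no assumed risk — fails.
(ii) proximate cause — fails.
So (b) is not satisfied (F OR F).
(1): T AND F → false.
(2) entrant a minor — fails.
(i) commercial use — not satisfied.
(ii) no signage posted — not satisfied.
So (a) is not satisfied (F OR F).
(A) condition ≥21 days old — holds.
(B) not open/obvious — fails.
(i) = T AND F = false.
(ii) complaint lodged — met.
(b): F OR T → true.
(3) = F AND T = false.
So Overall is not satisfied (F OR F OR F).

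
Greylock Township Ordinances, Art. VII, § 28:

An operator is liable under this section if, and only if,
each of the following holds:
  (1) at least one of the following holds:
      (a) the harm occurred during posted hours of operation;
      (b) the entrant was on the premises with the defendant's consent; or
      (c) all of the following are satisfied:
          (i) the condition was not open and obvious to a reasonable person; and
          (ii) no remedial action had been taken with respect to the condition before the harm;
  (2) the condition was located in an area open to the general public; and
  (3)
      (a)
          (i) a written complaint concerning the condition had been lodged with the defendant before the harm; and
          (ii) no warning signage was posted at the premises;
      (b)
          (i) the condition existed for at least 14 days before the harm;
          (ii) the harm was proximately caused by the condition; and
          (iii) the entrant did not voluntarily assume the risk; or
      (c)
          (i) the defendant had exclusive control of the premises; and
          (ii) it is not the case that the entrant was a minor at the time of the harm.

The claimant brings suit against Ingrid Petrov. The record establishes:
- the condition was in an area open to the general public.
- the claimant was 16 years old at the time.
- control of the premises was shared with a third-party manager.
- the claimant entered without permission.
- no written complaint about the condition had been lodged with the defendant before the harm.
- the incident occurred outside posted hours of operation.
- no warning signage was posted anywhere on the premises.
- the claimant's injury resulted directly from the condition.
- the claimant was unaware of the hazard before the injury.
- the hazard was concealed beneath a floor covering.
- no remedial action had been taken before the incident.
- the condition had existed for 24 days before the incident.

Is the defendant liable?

(a) during posted hours — not satisfied.
(b) consent to enter — not met.
(i) not open/obvious — satisfied.
(ii) no remedial action — satisfied.
So (c) is satisfied (T AND T).
(1) = F OR F OR T = true.
(2) public area — holds.
(i) complaint lodged — fails.
(ii) no signage posted — holds.
(a) = F AND T = false.
(i) condition ≥14 days old — satisfied.
(ii) proximate cause — holds.
(iii) no assumed risk — satisfied.
(b): T AND T AND T → true.
(i) exclusive control — fails.
(ii) not (entrant a minor) — not met.
So (c) is not satisfied (F AND F).
So (3) is satisfied (F OR T OR F).
So Overall is satisfied (T AND T AND T).

Yes — liable.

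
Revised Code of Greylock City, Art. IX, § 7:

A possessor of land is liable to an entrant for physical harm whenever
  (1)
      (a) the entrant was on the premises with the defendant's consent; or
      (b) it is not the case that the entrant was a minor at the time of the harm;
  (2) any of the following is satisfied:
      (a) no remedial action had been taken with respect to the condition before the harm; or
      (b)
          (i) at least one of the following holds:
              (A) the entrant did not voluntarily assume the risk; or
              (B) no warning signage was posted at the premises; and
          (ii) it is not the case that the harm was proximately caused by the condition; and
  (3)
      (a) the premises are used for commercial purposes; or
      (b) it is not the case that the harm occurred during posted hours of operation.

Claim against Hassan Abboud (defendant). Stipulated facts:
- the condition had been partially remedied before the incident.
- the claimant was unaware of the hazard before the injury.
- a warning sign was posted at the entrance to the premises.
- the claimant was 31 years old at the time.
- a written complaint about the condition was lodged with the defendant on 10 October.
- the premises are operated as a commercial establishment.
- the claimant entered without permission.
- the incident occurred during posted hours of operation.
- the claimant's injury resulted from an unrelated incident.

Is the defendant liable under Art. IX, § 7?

(a) consent to enter — not satisfied.
(b) not (entrant a minor) — holds.
(1): F OR T → true.
(a) no remedial action — not satisfied.
(A) no assumed risk — met.
(B) no signage posted — not satisfied.
(i): T OR F → true.
(ii) not (proximate cause) — met.
So (b) is satisfied (T AND T).
(2) = F OR T = true.
(a) commercial use — holds.
(b) not (during posted hours) — not met.
(3): T OR F → true.
So Overall is satisfied (T AND T AND T).

Yes — liable.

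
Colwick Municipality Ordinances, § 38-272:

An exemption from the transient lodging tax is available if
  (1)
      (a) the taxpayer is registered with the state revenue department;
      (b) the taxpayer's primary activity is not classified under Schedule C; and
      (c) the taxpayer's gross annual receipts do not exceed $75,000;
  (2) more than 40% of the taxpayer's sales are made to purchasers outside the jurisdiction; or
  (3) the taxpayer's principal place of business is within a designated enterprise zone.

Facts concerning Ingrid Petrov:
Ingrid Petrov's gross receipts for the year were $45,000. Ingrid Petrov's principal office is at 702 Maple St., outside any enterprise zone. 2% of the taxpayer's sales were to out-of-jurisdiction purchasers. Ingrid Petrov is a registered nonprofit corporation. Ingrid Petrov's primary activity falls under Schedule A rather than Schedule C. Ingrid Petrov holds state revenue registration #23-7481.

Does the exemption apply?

Yes — exempt.

(a) state-registered — met.
(b) not (Schedule C activity) — satisfied.
(c) receipts ≤ $75,000 — met.
(1): T AND T AND T → true.
(2) >40% out-of-jur. sales — fails.
(3) in enterprise zone — not satisfied.
Overall = T OR F OR F = true.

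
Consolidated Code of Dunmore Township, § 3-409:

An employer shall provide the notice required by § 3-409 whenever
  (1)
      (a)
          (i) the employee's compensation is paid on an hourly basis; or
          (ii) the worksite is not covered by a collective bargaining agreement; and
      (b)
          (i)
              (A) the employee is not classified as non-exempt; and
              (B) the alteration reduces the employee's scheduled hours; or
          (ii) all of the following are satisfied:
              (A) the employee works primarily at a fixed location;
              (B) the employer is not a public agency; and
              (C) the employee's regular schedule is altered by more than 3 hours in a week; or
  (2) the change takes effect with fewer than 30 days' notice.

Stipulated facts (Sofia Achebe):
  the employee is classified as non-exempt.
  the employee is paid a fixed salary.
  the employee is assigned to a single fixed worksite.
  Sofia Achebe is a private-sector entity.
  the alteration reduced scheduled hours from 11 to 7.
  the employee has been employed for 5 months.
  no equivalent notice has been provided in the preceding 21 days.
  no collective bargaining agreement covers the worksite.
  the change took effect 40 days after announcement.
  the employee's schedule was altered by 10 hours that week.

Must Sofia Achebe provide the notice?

(i) hourly-paid — not satisfied.
(ii) no CBA — met.
(a) = F OR T = true.
(A) not (non-exempt) — not satisfied.
(B) hours reduced — satisfied.
So (i) is not satisfied (F AND T).
(A) fixed location — satisfied.
(B) not (public agency) — satisfied.
(C) schedule shift > 3h — met.
(ii): T AND T AND T → true.
So (b) is satisfied (F OR T).
(1) = T AND T = true.
(2) < 30 days' notice — not satisfied.
So Overall is satisfied (T OR F).

Yes — required.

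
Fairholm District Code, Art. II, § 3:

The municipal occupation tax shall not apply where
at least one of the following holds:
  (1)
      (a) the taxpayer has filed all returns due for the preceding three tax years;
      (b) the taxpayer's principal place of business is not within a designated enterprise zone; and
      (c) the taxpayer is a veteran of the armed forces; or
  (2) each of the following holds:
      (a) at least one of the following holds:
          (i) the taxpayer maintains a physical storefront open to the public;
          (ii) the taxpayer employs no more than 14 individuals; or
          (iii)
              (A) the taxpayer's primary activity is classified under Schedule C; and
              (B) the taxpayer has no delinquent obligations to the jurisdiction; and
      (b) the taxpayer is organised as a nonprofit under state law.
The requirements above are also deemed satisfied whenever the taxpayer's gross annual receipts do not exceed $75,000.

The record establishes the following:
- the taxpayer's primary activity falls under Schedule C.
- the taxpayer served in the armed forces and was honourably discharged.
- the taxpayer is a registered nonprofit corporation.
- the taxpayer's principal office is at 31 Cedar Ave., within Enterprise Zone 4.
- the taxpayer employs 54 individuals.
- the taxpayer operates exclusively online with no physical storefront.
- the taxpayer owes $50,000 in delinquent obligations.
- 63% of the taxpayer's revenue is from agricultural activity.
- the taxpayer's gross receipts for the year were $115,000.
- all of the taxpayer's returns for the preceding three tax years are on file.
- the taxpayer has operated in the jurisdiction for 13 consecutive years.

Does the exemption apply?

No — not exempt.

(a) returns current — met.
(b) not (in enterprise zone) — not met.
(c) veteran — satisfied.
(1) = T AND F AND T = false.
(i) has storefront — not met.
(ii) ≤ 14 employees — not satisfied.
(A) Schedule C activity — met.
(B) no delinquency — not met.
(iii) = T AND F = false.
(a): F OR F OR F → false.
(b) nonprofit — holds.
(2) = F AND T = false.
Overall: F OR F → false.
Exception (receipts ≤ $75,000) — not satisfied.
Result: main false OR exception false → false.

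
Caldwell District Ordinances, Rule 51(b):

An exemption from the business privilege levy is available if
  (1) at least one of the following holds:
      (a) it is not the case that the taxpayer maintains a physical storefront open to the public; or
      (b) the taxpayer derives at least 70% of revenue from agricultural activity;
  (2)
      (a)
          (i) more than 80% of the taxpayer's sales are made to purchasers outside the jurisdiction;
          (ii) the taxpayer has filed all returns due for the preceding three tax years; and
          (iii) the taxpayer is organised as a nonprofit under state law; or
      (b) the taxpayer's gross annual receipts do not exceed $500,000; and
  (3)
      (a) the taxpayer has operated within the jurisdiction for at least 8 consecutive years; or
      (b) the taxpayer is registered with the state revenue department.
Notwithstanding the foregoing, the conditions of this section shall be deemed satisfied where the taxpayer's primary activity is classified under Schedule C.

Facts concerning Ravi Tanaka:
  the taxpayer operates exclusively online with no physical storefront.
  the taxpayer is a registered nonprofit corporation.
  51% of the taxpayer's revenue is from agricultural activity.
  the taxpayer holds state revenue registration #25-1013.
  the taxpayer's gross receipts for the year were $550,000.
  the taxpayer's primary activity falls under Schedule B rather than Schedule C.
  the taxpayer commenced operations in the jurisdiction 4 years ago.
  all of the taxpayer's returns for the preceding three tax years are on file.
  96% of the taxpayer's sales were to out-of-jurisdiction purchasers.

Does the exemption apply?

(a) not (has storefront) — holds.
(b) ≥70% agricultural — not satisfied.
So (1) is satisfied (T OR F).
(i) >80% out-of-jur. sales — holds.
(ii) returns current — met.
(iii) nonprofit — satisfied.
(a) = T AND T AND T = true.
(b) receipts ≤ $500,000 — not satisfied.
(2) = T OR F = true.
(a) ≥ 8 yrs in jurisdiction — not met.
(b) state-registered — satisfied.
So (3) is satisfied (F OR T).
Overall = T AND T AND T = true.
Exception (Schedule C activity) — not satisfied.
Result: main true OR exception false → true.

Yes — exempt.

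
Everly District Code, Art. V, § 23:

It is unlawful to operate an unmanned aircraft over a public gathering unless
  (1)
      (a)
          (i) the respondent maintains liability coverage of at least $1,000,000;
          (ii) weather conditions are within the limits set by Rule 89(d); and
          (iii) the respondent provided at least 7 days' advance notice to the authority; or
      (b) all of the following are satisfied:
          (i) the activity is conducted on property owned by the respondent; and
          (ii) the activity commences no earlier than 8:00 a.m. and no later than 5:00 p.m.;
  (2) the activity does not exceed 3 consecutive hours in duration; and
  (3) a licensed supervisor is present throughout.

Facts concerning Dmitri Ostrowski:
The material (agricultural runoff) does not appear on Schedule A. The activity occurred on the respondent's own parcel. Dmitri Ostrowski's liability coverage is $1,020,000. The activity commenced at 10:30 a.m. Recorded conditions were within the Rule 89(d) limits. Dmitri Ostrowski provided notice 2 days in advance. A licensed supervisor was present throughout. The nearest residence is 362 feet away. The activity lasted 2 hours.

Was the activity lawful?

(i) coverage ≥ $1,000,000 — holds.
(ii) weather ok — satisfied.
(iii) ≥7 days' notice — not met.
(a): T AND T AND F → false.
(i) own property — satisfied.
(ii) start within hours — met.
So (b) is satisfied (T AND T).
So (1) is satisfied (F OR T).
(2) ≤ 3 hrs duration — met.
(3) supervisor present — holds.
Overall = T AND T AND T = true.

Yes — lawful.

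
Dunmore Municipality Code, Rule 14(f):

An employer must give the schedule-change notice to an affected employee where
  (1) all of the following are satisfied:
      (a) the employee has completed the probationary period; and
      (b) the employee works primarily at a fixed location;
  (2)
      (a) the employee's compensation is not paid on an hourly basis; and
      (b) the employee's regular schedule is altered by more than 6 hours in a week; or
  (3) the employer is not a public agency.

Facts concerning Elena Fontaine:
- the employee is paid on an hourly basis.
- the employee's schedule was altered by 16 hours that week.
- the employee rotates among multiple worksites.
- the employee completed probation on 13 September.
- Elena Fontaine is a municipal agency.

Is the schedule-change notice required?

(a) past probation — met.
(b) fixed location — not met.
So (1) is not satisfied (T AND F).
(a) not (hourly-paid) — not met.
(b) schedule shift > 6h — satisfied.
(2) = F AND T = false.
(3) not (public agency) — fails.
Overall = F OR F OR F = false.

No — not required.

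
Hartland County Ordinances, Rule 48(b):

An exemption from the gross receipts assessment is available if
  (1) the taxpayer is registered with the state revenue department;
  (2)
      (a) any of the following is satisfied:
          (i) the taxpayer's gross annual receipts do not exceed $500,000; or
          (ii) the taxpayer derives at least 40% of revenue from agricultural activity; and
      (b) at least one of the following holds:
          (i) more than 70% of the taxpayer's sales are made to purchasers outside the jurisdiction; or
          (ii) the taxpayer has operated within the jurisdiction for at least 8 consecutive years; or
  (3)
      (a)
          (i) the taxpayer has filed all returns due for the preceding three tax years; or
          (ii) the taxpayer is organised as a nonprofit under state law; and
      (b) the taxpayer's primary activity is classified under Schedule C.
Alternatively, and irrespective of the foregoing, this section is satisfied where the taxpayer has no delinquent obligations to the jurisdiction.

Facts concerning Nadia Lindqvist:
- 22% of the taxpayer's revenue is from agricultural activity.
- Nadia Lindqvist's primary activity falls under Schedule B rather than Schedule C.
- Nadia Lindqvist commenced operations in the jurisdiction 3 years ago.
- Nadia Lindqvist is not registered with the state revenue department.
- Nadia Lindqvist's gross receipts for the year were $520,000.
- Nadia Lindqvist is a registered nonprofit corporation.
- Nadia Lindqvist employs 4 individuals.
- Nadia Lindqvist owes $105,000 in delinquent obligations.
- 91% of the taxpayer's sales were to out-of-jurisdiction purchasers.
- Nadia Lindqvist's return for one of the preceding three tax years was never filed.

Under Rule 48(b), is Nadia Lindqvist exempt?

(1) state-registered — fails.
(i) receipts ≤ $500,000 — not met.
(ii) ≥40% agricultural — not met.
(a): F OR F → false.
(i) >70% out-of-jur. sales — satisfied.
(ii) ≥ 8 yrs in jurisdiction — fails.
(b): T OR F → true.
(2): F AND T → false.
(i) returns current — fails.
(ii) nonprofit — met.
(a) = F OR T = true.
(b) Schedule C activity — not met.
(3) = T AND F = false.
So Overall is not satisfied (F OR F OR F).
Exception (no delinquency) — not satisfied.
Result: main false OR exception false → false.

No — not exempt.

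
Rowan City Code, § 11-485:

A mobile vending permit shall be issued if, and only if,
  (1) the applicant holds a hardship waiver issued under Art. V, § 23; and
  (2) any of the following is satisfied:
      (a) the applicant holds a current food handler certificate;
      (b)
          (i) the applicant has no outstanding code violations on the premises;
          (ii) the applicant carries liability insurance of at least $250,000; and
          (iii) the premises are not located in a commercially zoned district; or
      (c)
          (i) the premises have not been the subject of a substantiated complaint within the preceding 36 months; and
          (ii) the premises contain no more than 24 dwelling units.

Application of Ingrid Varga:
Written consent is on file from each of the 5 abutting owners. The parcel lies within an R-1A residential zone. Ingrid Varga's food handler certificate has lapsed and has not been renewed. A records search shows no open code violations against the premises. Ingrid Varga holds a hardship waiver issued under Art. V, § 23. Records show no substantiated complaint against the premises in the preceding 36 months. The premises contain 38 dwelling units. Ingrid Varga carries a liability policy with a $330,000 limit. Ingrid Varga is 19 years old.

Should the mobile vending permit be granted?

Yes — granted.

(1) hardship waiver — holds.
(a) food handler cert. — not satisfied.
(i) no code violations — satisfied.
(ii) insurance ≥ $250,000 — satisfied.
(iii) not (commercially zoned) — satisfied.
(b): T AND T AND T → true.
(i) no complaint in 36 mo. — holds.
(ii) ≤ 24 units — not satisfied.
(c): T AND F → false.
(2) = F OR T OR F = true.
Overall = T AND T = true.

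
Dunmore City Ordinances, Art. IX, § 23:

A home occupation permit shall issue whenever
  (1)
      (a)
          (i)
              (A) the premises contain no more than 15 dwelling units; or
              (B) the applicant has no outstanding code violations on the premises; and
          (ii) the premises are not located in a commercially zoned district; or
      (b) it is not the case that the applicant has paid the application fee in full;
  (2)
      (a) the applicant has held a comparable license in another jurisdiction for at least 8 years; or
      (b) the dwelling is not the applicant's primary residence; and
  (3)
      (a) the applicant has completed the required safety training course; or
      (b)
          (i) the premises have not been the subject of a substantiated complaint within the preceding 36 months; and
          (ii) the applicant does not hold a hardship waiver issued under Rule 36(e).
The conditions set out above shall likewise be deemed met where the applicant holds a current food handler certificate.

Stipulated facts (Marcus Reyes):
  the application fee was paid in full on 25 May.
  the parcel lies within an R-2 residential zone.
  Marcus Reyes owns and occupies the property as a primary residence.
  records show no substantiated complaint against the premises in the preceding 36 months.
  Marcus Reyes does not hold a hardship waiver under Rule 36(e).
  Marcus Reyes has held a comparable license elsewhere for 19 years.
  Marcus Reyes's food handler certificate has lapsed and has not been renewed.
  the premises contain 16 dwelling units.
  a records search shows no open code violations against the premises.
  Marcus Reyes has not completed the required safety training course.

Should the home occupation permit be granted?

Yes — granted.

(A) ≤ 15 units — not satisfied.
(B) no code violations — satisfied.
So (i) is satisfied (F OR T).
(ii) not (commercially zoned) — met.
(a) = T AND T = true.
(b) not (fee paid) — fails.
(1) = T OR F = true.
(a) prior license ≥ 8 yr — holds.
(b) not (primary residence) — fails.
(2) = T OR F = true.
(a) safety training — not satisfied.
(i) no complaint in 36 mo. — satisfied.
(ii) not (hardship waiver) — satisfied.
(b): T AND T → true.
So (3) is satisfied (F OR T).
Overall = T AND T AND T = true.
Exception (food handler cert.) — not satisfied.
Result: main true OR exception false → true.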